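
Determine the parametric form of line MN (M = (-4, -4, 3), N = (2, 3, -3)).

Direction vector d = N - M = (2 + 4, 3 + 4, -3 - 3) = (6, 7, -6)
Parametric form r = M + t·d:
x = -4 + 6t, y = -4 + 7t, z = 3 - 6t

x = -4 + 6t, y = -4 + 7t, z = 3 - 6t


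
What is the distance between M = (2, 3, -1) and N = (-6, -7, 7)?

d = √[(x₂-x₁)² + (y₂-y₁)² + (z₂-z₁)²]
  = √[(-8)² + (-10)² + 8²]
  = √[64 + 100 + 64]
  = √228
  ≈ 15.1

15.1


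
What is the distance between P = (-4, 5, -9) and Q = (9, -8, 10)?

d = √[(x₂-x₁)² + (y₂-y₁)² + (z₂-z₁)²]
  = √[13² + (-13)² + 19²]
  = √[169 + 169 + 361]
  = √699
  ≈ 26.44

26.44


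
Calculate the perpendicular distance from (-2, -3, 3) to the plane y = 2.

distance = |a·x₀ + b·y₀ + c·z₀ - d| / √(a² + b² + c²)
  = |0·(-2) + 1·(-3) + 0·3 - 2| / √(0² + 1² + 0²)
  = |0 - 3 + 0 - 2| / √(0 + 1 + 0)
  = |-5| / √1
  = 5 / 1
  ≈ 5

5


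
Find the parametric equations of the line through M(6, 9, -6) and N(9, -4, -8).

Direction vector d = N - M = (9 - 6, -4 - 9, -8 + 6) = (3, -13, -2)
Parametric form r = M + t·d:
x = 6 + 3t, y = 9 - 13t, z = -6 - 2t

x = 6 + 3t, y = 9 - 13t, z = -6 - 2t


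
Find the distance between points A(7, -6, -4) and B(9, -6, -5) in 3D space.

d = √[(x₂-x₁)² + (y₂-y₁)² + (z₂-z₁)²]
  = √[2² + 0² + (-1)²]
  = √[4 + 0 + 1]
  = √5
  ≈ 2.236

2.236


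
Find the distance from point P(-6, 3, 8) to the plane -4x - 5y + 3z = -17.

distance = |a·x₀ + b·y₀ + c·z₀ - d| / √(a² + b² + c²)
  = |(-4)·(-6) + (-5)·3 + 3·8 - (-17)| / √((-4)² + (-5)² + 3²)
  = |24 - 15 + 24 + 17| / √(16 + 25 + 9)
  = |50| / √50
  = 50 / 7.071
  ≈ 7.071

7.071


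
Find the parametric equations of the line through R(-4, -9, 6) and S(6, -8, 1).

Direction vector d = S - R = (6 + 4, -8 + 9, 1 - 6) = (10, 1, -5)
Parametric form r = R + t·d:
x = -4 + 10t, y = -9 + t, z = 6 - 5t

x = -4 + 10t, y = -9 + t, z = 6 - 5t


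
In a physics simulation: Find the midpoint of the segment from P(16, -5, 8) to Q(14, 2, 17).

M = ((x₁+x₂)/2, (y₁+y₂)/2, (z₁+z₂)/2)
  = ((16 + 14)/2, (-5 + 2)/2, (8 + 17)/2)
  = (30/2, -3/2, 25/2)
  = (15, -1.5, 12.5)

(15, -1.5, 12.5)


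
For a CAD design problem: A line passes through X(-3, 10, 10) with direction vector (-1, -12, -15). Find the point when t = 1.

P(t) = X + t·d
  = (-3 + (-1)·1, 10 + (-12)·1, 10 + (-15)·1)
  = (-3 - 1, 10 - 12, 10 - 15)
  = (-4, -2, -5)

(-4, -2, -5)


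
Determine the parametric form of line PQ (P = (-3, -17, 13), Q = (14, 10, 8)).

Direction vector d = Q - P = (14 + 3, 10 + 17, 8 - 13) = (17, 27, -5)
Parametric form r = P + t·d:
x = -3 + 17t, y = -17 + 27t, z = 13 - 5t

x = -3 + 17t, y = -17 + 27t, z = 13 - 5t


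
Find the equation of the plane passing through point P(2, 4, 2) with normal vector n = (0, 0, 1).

The plane through P with normal n = (a, b, c) satisfies n·(r - P) = 0,
i.e. ax + by + cz = a·x₀ + b·y₀ + c·z₀.
d = 0·2 + 0·4 + 1·2
  = 0 + 0 + 2
  = 2
Equation: z = 2

z = 2


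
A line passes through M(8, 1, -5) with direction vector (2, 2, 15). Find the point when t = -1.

P(t) = M + t·d
  = (8 + 2·(-1), 1 + 2·(-1), -5 + 15·(-1))
  = (8 - 2, 1 - 2, -5 - 15)
  = (6, -1, -20)

(6, -1, -20)


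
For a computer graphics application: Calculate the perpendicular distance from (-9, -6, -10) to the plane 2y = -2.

distance = |a·x₀ + b·y₀ + c·z₀ - d| / √(a² + b² + c²)
  = |0·(-9) + 2·(-6) + 0·(-10) - (-2)| / √(0² + 2² + 0²)
  = |0 - 12 + 0 + 2| / √(0 + 4 + 0)
  = |-10| / √4
  = 10 / 2
  ≈ 5

5


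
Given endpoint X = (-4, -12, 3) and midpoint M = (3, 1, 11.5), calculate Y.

Y = 2M - X
  = (2·3 - (-4), 2·1 - (-12), 2·11.5 - 3)
  = (6 + 4, 2 + 12, 23 - 3)
  = (10, 14, 20)

(10, 14, 20)


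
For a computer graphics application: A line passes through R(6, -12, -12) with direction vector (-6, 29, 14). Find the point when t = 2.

P(t) = R + t·d
  = (6 + (-6)·2, -12 + 29·2, -12 + 14·2)
  = (6 - 12, -12 + 58, -12 + 28)
  = (-6, 46, 16)

(-6, 46, 16)


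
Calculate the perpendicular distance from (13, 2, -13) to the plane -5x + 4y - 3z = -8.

distance = |a·x₀ + b·y₀ + c·z₀ - d| / √(a² + b² + c²)
  = |(-5)·13 + 4·2 + (-3)·(-13) - (-8)| / √((-5)² + 4² + (-3)²)
  = |-65 + 8 + 39 + 8| / √(25 + 16 + 9)
  = |-10| / √50
  = 10 / 7.071
  ≈ 1.414

1.414


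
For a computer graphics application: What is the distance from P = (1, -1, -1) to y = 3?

distance = |a·x₀ + b·y₀ + c·z₀ - d| / √(a² + b² + c²)
  = |0·1 + 1·(-1) + 0·(-1) - 3| / √(0² + 1² + 0²)
  = |0 - 1 + 0 - 3| / √(0 + 1 + 0)
  = |-4| / √1
  = 4 / 1
  ≈ 4

4


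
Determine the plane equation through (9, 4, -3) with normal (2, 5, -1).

The plane through P with normal n = (a, b, c) satisfies n·(r - P) = 0,
i.e. ax + by + cz = a·x₀ + b·y₀ + c·z₀.
d = 2·9 + 5·4 + (-1)·(-3)
  = 18 + 20 + 3
  = 41
Equation: 2x + 5y - z = 41

2x + 5y - z = 41


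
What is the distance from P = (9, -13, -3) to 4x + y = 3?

distance = |a·x₀ + b·y₀ + c·z₀ - d| / √(a² + b² + c²)
  = |4·9 + 1·(-13) + 0·(-3) - 3| / √(4² + 1² + 0²)
  = |36 - 13 + 0 - 3| / √(16 + 1 + 0)
  = |20| / √17
  = 20 / 4.123
  ≈ 4.851

4.851


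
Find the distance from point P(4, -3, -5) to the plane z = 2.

distance = |a·x₀ + b·y₀ + c·z₀ - d| / √(a² + b² + c²)
  = |0·4 + 0·(-3) + 1·(-5) - 2| / √(0² + 0² + 1²)
  = |0 + 0 - 5 - 2| / √(0 + 0 + 1)
  = |-7| / √1
  = 7 / 1
  ≈ 7

7


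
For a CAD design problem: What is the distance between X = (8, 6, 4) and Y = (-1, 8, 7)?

d = √[(x₂-x₁)² + (y₂-y₁)² + (z₂-z₁)²]
  = √[(-9)² + 2² + 3²]
  = √[81 + 4 + 9]
  = √94
  ≈ 9.695

9.695


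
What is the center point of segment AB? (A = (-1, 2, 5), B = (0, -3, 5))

M = ((x₁+x₂)/2, (y₁+y₂)/2, (z₁+z₂)/2)
  = ((-1 + 0)/2, (2 - 3)/2, (5 + 5)/2)
  = (-1/2, -1/2, 10/2)
  = (-0.5, -0.5, 5)

(-0.5, -0.5, 5)


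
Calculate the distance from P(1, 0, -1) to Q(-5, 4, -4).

d = √[(x₂-x₁)² + (y₂-y₁)² + (z₂-z₁)²]
  = √[(-6)² + 4² + (-3)²]
  = √[36 + 16 + 9]
  = √61
  ≈ 7.81

7.81


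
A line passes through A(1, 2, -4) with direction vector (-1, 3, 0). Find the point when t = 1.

P(t) = A + t·d
  = (1 + (-1)·1, 2 + 3·1, -4 + 0·1)
  = (1 - 1, 2 + 3, -4 + 0)
  = (0, 5, -4)

(0, 5, -4)


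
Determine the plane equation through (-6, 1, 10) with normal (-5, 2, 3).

The plane through P with normal n = (a, b, c) satisfies n·(r - P) = 0,
i.e. ax + by + cz = a·x₀ + b·y₀ + c·z₀.
d = (-5)·(-6) + 2·1 + 3·10
  = 30 + 2 + 30
  = 62
Equation: -5x + 2y + 3z = 62

-5x + 2y + 3z = 62


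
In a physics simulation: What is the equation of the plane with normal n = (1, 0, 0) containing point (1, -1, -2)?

The plane through P with normal n = (a, b, c) satisfies n·(r - P) = 0,
i.e. ax + by + cz = a·x₀ + b·y₀ + c·z₀.
d = 1·1 + 0·(-1) + 0·(-2)
  = 1 + 0 + 0
  = 1
Equation: x = 1

x = 1


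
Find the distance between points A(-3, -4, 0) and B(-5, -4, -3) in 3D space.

d = √[(x₂-x₁)² + (y₂-y₁)² + (z₂-z₁)²]
  = √[(-2)² + 0² + (-3)²]
  = √[4 + 0 + 9]
  = √13
  ≈ 3.606

3.606


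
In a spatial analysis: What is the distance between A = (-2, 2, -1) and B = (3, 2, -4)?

d = √[(x₂-x₁)² + (y₂-y₁)² + (z₂-z₁)²]
  = √[5² + 0² + (-3)²]
  = √[25 + 0 + 9]
  = √34
  ≈ 5.831

5.831


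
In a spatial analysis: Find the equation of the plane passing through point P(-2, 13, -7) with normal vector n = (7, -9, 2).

The plane through P with normal n = (a, b, c) satisfies n·(r - P) = 0,
i.e. ax + by + cz = a·x₀ + b·y₀ + c·z₀.
d = 7·(-2) + (-9)·13 + 2·(-7)
  = -14 - 117 - 14
  = -145
Equation: 7x - 9y + 2z = -145

7x - 9y + 2z = -145


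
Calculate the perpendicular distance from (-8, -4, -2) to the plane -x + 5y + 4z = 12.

distance = |a·x₀ + b·y₀ + c·z₀ - d| / √(a² + b² + c²)
  = |(-1)·(-8) + 5·(-4) + 4·(-2) - 12| / √((-1)² + 5² + 4²)
  = |8 - 20 - 8 - 12| / √(1 + 25 + 16)
  = |-32| / √42
  = 32 / 6.481
  ≈ 4.938

4.938


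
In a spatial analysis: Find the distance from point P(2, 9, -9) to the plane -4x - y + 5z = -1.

distance = |a·x₀ + b·y₀ + c·z₀ - d| / √(a² + b² + c²)
  = |(-4)·2 + (-1)·9 + 5·(-9) - (-1)| / √((-4)² + (-1)² + 5²)
  = |-8 - 9 - 45 + 1| / √(16 + 1 + 25)
  = |-61| / √42
  = 61 / 6.481
  ≈ 9.413

9.413


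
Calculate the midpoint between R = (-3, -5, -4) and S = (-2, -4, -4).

M = ((x₁+x₂)/2, (y₁+y₂)/2, (z₁+z₂)/2)
  = ((-3 - 2)/2, (-5 - 4)/2, (-4 - 4)/2)
  = (-5/2, -9/2, -8/2)
  = (-2.5, -4.5, -4)

(-2.5, -4.5, -4)


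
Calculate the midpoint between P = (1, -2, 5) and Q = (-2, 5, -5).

M = ((x₁+x₂)/2, (y₁+y₂)/2, (z₁+z₂)/2)
  = ((1 - 2)/2, (-2 + 5)/2, (5 - 5)/2)
  = (-1/2, 3/2, 0/2)
  = (-0.5, 1.5, 0)

(-0.5, 1.5, 0)


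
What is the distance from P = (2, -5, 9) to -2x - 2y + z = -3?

distance = |a·x₀ + b·y₀ + c·z₀ - d| / √(a² + b² + c²)
  = |(-2)·2 + (-2)·(-5) + 1·9 - (-3)| / √((-2)² + (-2)² + 1²)
  = |-4 + 10 + 9 + 3| / √(4 + 4 + 1)
  = |18| / √9
  = 18 / 3
  ≈ 6

6


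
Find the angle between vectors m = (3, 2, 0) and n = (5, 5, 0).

m·n = 3·5 + 2·5 + 0·0 = 15 + 10 + 0 = 25
|m| = √(3² + 2² + 0²) = √13 ≈ 3.606
|n| = √(5² + 5² + 0²) = √50 ≈ 7.071
cos θ = (m·n)/(|m||n|) = 25/(3.606·7.071) ≈ 0.9806
θ = arccos(0.9806) ≈ 11.31°

11.31°


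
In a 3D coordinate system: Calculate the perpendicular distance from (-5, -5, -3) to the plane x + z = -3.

distance = |a·x₀ + b·y₀ + c·z₀ - d| / √(a² + b² + c²)
  = |1·(-5) + 0·(-5) + 1·(-3) - (-3)| / √(1² + 0² + 1²)
  = |-5 + 0 - 3 + 3| / √(1 + 0 + 1)
  = |-5| / √2
  = 5 / 1.414
  ≈ 3.536

3.536


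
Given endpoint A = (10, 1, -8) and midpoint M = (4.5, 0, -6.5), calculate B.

B = 2M - A
  = (2·4.5 - 10, 2·0 - 1, 2·(-6.5) - (-8))
  = (9 - 10, 0 - 1, -13 + 8)
  = (-1, -1, -5)

(-1, -1, -5)


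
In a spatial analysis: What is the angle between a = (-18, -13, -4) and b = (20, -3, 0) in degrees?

a·b = (-18)·20 + (-13)·(-3) + (-4)·0 = -360 + 39 + 0 = -321
|a| = √((-18)² + (-13)² + (-4)²) = √509 ≈ 22.56
|b| = √(20² + (-3)² + 0²) = √409 ≈ 20.22
cos θ = (a·b)/(|a||b|) = -321/(22.56·20.22) ≈ -0.7035
θ = arccos(-0.7035) ≈ 134.7°

134.7°


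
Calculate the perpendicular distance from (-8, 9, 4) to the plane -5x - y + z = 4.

distance = |a·x₀ + b·y₀ + c·z₀ - d| / √(a² + b² + c²)
  = |(-5)·(-8) + (-1)·9 + 1·4 - 4| / √((-5)² + (-1)² + 1²)
  = |40 - 9 + 4 - 4| / √(25 + 1 + 1)
  = |31| / √27
  = 31 / 5.196
  ≈ 5.966

5.966


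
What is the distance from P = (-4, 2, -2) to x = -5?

distance = |a·x₀ + b·y₀ + c·z₀ - d| / √(a² + b² + c²)
  = |1·(-4) + 0·2 + 0·(-2) - (-5)| / √(1² + 0² + 0²)
  = |-4 + 0 + 0 + 5| / √(1 + 0 + 0)
  = |1| / √1
  = 1 / 1
  ≈ 1

1


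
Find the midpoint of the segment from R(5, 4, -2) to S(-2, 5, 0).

M = ((x₁+x₂)/2, (y₁+y₂)/2, (z₁+z₂)/2)
  = ((5 - 2)/2, (4 + 5)/2, (-2 + 0)/2)
  = (3/2, 9/2, -2/2)
  = (1.5, 4.5, -1)

(1.5, 4.5, -1)


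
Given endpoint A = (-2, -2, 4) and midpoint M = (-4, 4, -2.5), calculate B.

B = 2M - A
  = (2·(-4) - (-2), 2·4 - (-2), 2·(-2.5) - 4)
  = (-8 + 2, 8 + 2, -5 - 4)
  = (-6, 10, -9)

(-6, 10, -9)


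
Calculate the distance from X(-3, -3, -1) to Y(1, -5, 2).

d = √[(x₂-x₁)² + (y₂-y₁)² + (z₂-z₁)²]
  = √[4² + (-2)² + 3²]
  = √[16 + 4 + 9]
  = √29
  ≈ 5.385

5.385


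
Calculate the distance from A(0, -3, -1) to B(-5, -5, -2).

d = √[(x₂-x₁)² + (y₂-y₁)² + (z₂-z₁)²]
  = √[(-5)² + (-2)² + (-1)²]
  = √[25 + 4 + 1]
  = √30
  ≈ 5.477

5.477


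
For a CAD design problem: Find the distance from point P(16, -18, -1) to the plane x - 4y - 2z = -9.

distance = |a·x₀ + b·y₀ + c·z₀ - d| / √(a² + b² + c²)
  = |1·16 + (-4)·(-18) + (-2)·(-1) - (-9)| / √(1² + (-4)² + (-2)²)
  = |16 + 72 + 2 + 9| / √(1 + 16 + 4)
  = |99| / √21
  = 99 / 4.583
  ≈ 21.6

21.6


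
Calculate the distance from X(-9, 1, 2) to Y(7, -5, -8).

d = √[(x₂-x₁)² + (y₂-y₁)² + (z₂-z₁)²]
  = √[16² + (-6)² + (-10)²]
  = √[256 + 36 + 100]
  = √392
  ≈ 19.8

19.8


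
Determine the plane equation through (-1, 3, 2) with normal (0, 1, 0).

The plane through P with normal n = (a, b, c) satisfies n·(r - P) = 0,
i.e. ax + by + cz = a·x₀ + b·y₀ + c·z₀.
d = 0·(-1) + 1·3 + 0·2
  = 0 + 3 + 0
  = 3
Equation: y = 3

y = 3


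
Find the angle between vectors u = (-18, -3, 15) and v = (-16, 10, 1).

u·v = (-18)·(-16) + (-3)·10 + 15·1 = 288 - 30 + 15 = 273
|u| = √((-18)² + (-3)² + 15²) = √558 ≈ 23.62
|v| = √((-16)² + 10² + 1²) = √357 ≈ 18.89
cos θ = (u·v)/(|u||v|) = 273/(23.62·18.89) ≈ 0.6117
θ = arccos(0.6117) ≈ 52.29°

52.29°


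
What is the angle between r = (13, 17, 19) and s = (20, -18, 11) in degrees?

r·s = 13·20 + 17·(-18) + 19·11 = 260 - 306 + 209 = 163
|r| = √(13² + 17² + 19²) = √819 ≈ 28.62
|s| = √(20² + (-18)² + 11²) = √845 ≈ 29.07
cos θ = (r·s)/(|r||s|) = 163/(28.62·29.07) ≈ 0.1959
θ = arccos(0.1959) ≈ 78.7°

78.7°


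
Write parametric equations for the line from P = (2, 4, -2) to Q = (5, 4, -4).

Direction vector d = Q - P = (5 - 2, 4 - 4, -4 + 2) = (3, 0, -2)
Parametric form r = P + t·d:
x = 2 + 3t, y = 4, z = -2 - 2t

x = 2 + 3t, y = 4, z = -2 - 2t


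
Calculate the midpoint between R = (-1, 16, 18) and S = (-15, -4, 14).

M = ((x₁+x₂)/2, (y₁+y₂)/2, (z₁+z₂)/2)
  = ((-1 - 15)/2, (16 - 4)/2, (18 + 14)/2)
  = (-16/2, 12/2, 32/2)
  = (-8, 6, 16)

(-8, 6, 16)


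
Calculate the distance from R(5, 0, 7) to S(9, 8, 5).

d = √[(x₂-x₁)² + (y₂-y₁)² + (z₂-z₁)²]
  = √[4² + 8² + (-2)²]
  = √[16 + 64 + 4]
  = √84
  ≈ 9.165

9.165


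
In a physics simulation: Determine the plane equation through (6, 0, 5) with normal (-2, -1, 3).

The plane through P with normal n = (a, b, c) satisfies n·(r - P) = 0,
i.e. ax + by + cz = a·x₀ + b·y₀ + c·z₀.
d = (-2)·6 + (-1)·0 + 3·5
  = -12 + 0 + 15
  = 3
Equation: -2x - y + 3z = 3

-2x - y + 3z = 3


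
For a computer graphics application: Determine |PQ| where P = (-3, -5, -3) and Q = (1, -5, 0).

d = √[(x₂-x₁)² + (y₂-y₁)² + (z₂-z₁)²]
  = √[4² + 0² + 3²]
  = √[16 + 0 + 9]
  = √25
  ≈ 5

5


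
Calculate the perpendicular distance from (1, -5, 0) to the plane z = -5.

distance = |a·x₀ + b·y₀ + c·z₀ - d| / √(a² + b² + c²)
  = |0·1 + 0·(-5) + 1·0 - (-5)| / √(0² + 0² + 1²)
  = |0 + 0 + 0 + 5| / √(0 + 0 + 1)
  = |5| / √1
  = 5 / 1
  ≈ 5

5


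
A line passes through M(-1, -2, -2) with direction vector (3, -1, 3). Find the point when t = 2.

P(t) = M + t·d
  = (-1 + 3·2, -2 + (-1)·2, -2 + 3·2)
  = (-1 + 6, -2 - 2, -2 + 6)
  = (5, -4, 4)

(5, -4, 4)


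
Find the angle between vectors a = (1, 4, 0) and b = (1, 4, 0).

a·b = 1·1 + 4·4 + 0·0 = 1 + 16 + 0 = 17
|a| = √(1² + 4² + 0²) = √17 ≈ 4.123
|b| = √(1² + 4² + 0²) = √17 ≈ 4.123
cos θ = (a·b)/(|a||b|) = 17/(4.123·4.123) ≈ 1
θ = arccos(1) ≈ 0°

0°


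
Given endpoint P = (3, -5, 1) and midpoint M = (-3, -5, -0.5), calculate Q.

Q = 2M - P
  = (2·(-3) - 3, 2·(-5) - (-5), 2·(-0.5) - 1)
  = (-6 - 3, -10 + 5, -1 - 1)
  = (-9, -5, -2)

(-9, -5, -2)


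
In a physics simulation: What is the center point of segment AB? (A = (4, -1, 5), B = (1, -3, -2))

M = ((x₁+x₂)/2, (y₁+y₂)/2, (z₁+z₂)/2)
  = ((4 + 1)/2, (-1 - 3)/2, (5 - 2)/2)
  = (5/2, -4/2, 3/2)
  = (2.5, -2, 1.5)

(2.5, -2, 1.5)


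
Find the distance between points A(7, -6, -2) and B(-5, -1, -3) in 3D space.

d = √[(x₂-x₁)² + (y₂-y₁)² + (z₂-z₁)²]
  = √[(-12)² + 5² + (-1)²]
  = √[144 + 25 + 1]
  = √170
  ≈ 13.04

13.04


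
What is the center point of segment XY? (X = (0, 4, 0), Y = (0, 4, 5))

M = ((x₁+x₂)/2, (y₁+y₂)/2, (z₁+z₂)/2)
  = ((0 + 0)/2, (4 + 4)/2, (0 + 5)/2)
  = (0/2, 8/2, 5/2)
  = (0, 4, 2.5)

(0, 4, 2.5)


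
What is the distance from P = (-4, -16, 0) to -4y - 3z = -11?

distance = |a·x₀ + b·y₀ + c·z₀ - d| / √(a² + b² + c²)
  = |0·(-4) + (-4)·(-16) + (-3)·0 - (-11)| / √(0² + (-4)² + (-3)²)
  = |0 + 64 + 0 + 11| / √(0 + 16 + 9)
  = |75| / √25
  = 75 / 5
  ≈ 15

15


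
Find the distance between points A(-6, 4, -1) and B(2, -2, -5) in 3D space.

d = √[(x₂-x₁)² + (y₂-y₁)² + (z₂-z₁)²]
  = √[8² + (-6)² + (-4)²]
  = √[64 + 36 + 16]
  = √116
  ≈ 10.77

10.77


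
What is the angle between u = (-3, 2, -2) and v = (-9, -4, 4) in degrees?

u·v = (-3)·(-9) + 2·(-4) + (-2)·4 = 27 - 8 - 8 = 11
|u| = √((-3)² + 2² + (-2)²) = √17 ≈ 4.123
|v| = √((-9)² + (-4)² + 4²) = √113 ≈ 10.63
cos θ = (u·v)/(|u||v|) = 11/(4.123·10.63) ≈ 0.251
θ = arccos(0.251) ≈ 75.46°

75.46°


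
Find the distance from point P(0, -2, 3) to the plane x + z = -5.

distance = |a·x₀ + b·y₀ + c·z₀ - d| / √(a² + b² + c²)
  = |1·0 + 0·(-2) + 1·3 - (-5)| / √(1² + 0² + 1²)
  = |0 + 0 + 3 + 5| / √(1 + 0 + 1)
  = |8| / √2
  = 8 / 1.414
  ≈ 5.657

5.657


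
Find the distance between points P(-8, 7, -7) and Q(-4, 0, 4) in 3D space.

d = √[(x₂-x₁)² + (y₂-y₁)² + (z₂-z₁)²]
  = √[4² + (-7)² + 11²]
  = √[16 + 49 + 121]
  = √186
  ≈ 13.64

13.64


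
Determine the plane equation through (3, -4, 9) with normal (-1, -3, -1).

The plane through P with normal n = (a, b, c) satisfies n·(r - P) = 0,
i.e. ax + by + cz = a·x₀ + b·y₀ + c·z₀.
d = (-1)·3 + (-3)·(-4) + (-1)·9
  = -3 + 12 - 9
  = 0
Equation: -x - 3y - z = 0

-x - 3y - z = 0


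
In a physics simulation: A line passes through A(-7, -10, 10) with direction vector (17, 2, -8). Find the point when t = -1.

P(t) = A + t·d
  = (-7 + 17·(-1), -10 + 2·(-1), 10 + (-8)·(-1))
  = (-7 - 17, -10 - 2, 10 + 8)
  = (-24, -12, 18)

(-24, -12, 18)


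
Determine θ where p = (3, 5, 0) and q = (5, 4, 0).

p·q = 3·5 + 5·4 + 0·0 = 15 + 20 + 0 = 35
|p| = √(3² + 5² + 0²) = √34 ≈ 5.831
|q| = √(5² + 4² + 0²) = √41 ≈ 6.403
cos θ = (p·q)/(|p||q|) = 35/(5.831·6.403) ≈ 0.9374
θ = arccos(0.9374) ≈ 20.38°

20.38°


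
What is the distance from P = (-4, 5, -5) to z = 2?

distance = |a·x₀ + b·y₀ + c·z₀ - d| / √(a² + b² + c²)
  = |0·(-4) + 0·5 + 1·(-5) - 2| / √(0² + 0² + 1²)
  = |0 + 0 - 5 - 2| / √(0 + 0 + 1)
  = |-7| / √1
  = 7 / 1
  ≈ 7

7


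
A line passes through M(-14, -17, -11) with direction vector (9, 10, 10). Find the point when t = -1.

P(t) = M + t·d
  = (-14 + 9·(-1), -17 + 10·(-1), -11 + 10·(-1))
  = (-14 - 9, -17 - 10, -11 - 10)
  = (-23, -27, -21)

(-23, -27, -21)


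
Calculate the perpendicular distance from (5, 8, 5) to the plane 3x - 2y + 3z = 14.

distance = |a·x₀ + b·y₀ + c·z₀ - d| / √(a² + b² + c²)
  = |3·5 + (-2)·8 + 3·5 - 14| / √(3² + (-2)² + 3²)
  = |15 - 16 + 15 - 14| / √(9 + 4 + 9)
  = |0| / √22
  = 0 / 4.69
  ≈ 0

0


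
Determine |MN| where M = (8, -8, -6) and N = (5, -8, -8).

d = √[(x₂-x₁)² + (y₂-y₁)² + (z₂-z₁)²]
  = √[(-3)² + 0² + (-2)²]
  = √[9 + 0 + 4]
  = √13
  ≈ 3.606

3.606


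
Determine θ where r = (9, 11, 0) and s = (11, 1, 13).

r·s = 9·11 + 11·1 + 0·13 = 99 + 11 + 0 = 110
|r| = √(9² + 11² + 0²) = √202 ≈ 14.21
|s| = √(11² + 1² + 13²) = √291 ≈ 17.06
cos θ = (r·s)/(|r||s|) = 110/(14.21·17.06) ≈ 0.4537
θ = arccos(0.4537) ≈ 63.02°

63.02°


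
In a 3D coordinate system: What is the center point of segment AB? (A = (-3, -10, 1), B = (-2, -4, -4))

M = ((x₁+x₂)/2, (y₁+y₂)/2, (z₁+z₂)/2)
  = ((-3 - 2)/2, (-10 - 4)/2, (1 - 4)/2)
  = (-5/2, -14/2, -3/2)
  = (-2.5, -7, -1.5)

(-2.5, -7, -1.5)


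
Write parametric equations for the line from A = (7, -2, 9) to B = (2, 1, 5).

Direction vector d = B - A = (2 - 7, 1 + 2, 5 - 9) = (-5, 3, -4)
Parametric form r = A + t·d:
x = 7 - 5t, y = -2 + 3t, z = 9 - 4t

x = 7 - 5t, y = -2 + 3t, z = 9 - 4t


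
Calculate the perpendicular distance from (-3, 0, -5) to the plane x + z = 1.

distance = |a·x₀ + b·y₀ + c·z₀ - d| / √(a² + b² + c²)
  = |1·(-3) + 0·0 + 1·(-5) - 1| / √(1² + 0² + 1²)
  = |-3 + 0 - 5 - 1| / √(1 + 0 + 1)
  = |-9| / √2
  = 9 / 1.414
  ≈ 6.364

6.364


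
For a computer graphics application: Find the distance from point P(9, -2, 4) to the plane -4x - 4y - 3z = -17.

distance = |a·x₀ + b·y₀ + c·z₀ - d| / √(a² + b² + c²)
  = |(-4)·9 + (-4)·(-2) + (-3)·4 - (-17)| / √((-4)² + (-4)² + (-3)²)
  = |-36 + 8 - 12 + 17| / √(16 + 16 + 9)
  = |-23| / √41
  = 23 / 6.403
  ≈ 3.592

3.592


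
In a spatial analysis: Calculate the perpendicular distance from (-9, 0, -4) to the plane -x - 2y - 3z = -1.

distance = |a·x₀ + b·y₀ + c·z₀ - d| / √(a² + b² + c²)
  = |(-1)·(-9) + (-2)·0 + (-3)·(-4) - (-1)| / √((-1)² + (-2)² + (-3)²)
  = |9 + 0 + 12 + 1| / √(1 + 4 + 9)
  = |22| / √14
  = 22 / 3.742
  ≈ 5.88

5.88


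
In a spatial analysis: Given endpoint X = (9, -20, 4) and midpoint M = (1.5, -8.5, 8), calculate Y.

Y = 2M - X
  = (2·1.5 - 9, 2·(-8.5) - (-20), 2·8 - 4)
  = (3 - 9, -17 + 20, 16 - 4)
  = (-6, 3, 12)

(-6, 3, 12)


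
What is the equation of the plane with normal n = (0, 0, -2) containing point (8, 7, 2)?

The plane through P with normal n = (a, b, c) satisfies n·(r - P) = 0,
i.e. ax + by + cz = a·x₀ + b·y₀ + c·z₀.
d = 0·8 + 0·7 + (-2)·2
  = 0 + 0 - 4
  = -4
Equation: -2z = -4

-2z = -4


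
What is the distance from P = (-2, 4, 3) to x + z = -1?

distance = |a·x₀ + b·y₀ + c·z₀ - d| / √(a² + b² + c²)
  = |1·(-2) + 0·4 + 1·3 - (-1)| / √(1² + 0² + 1²)
  = |-2 + 0 + 3 + 1| / √(1 + 0 + 1)
  = |2| / √2
  = 2 / 1.414
  ≈ 1.414

1.414


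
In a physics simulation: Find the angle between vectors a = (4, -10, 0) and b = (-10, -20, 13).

a·b = 4·(-10) + (-10)·(-20) + 0·13 = -40 + 200 + 0 = 160
|a| = √(4² + (-10)² + 0²) = √116 ≈ 10.77
|b| = √((-10)² + (-20)² + 13²) = √669 ≈ 25.87
cos θ = (a·b)/(|a||b|) = 160/(10.77·25.87) ≈ 0.5744
θ = arccos(0.5744) ≈ 54.95°

54.95°


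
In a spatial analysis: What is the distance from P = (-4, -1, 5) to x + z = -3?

distance = |a·x₀ + b·y₀ + c·z₀ - d| / √(a² + b² + c²)
  = |1·(-4) + 0·(-1) + 1·5 - (-3)| / √(1² + 0² + 1²)
  = |-4 + 0 + 5 + 3| / √(1 + 0 + 1)
  = |4| / √2
  = 4 / 1.414
  ≈ 2.828

2.828


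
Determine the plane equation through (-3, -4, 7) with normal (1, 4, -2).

The plane through P with normal n = (a, b, c) satisfies n·(r - P) = 0,
i.e. ax + by + cz = a·x₀ + b·y₀ + c·z₀.
d = 1·(-3) + 4·(-4) + (-2)·7
  = -3 - 16 - 14
  = -33
Equation: x + 4y - 2z = -33

x + 4y - 2z = -33


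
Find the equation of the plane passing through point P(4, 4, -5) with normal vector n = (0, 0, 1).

The plane through P with normal n = (a, b, c) satisfies n·(r - P) = 0,
i.e. ax + by + cz = a·x₀ + b·y₀ + c·z₀.
d = 0·4 + 0·4 + 1·(-5)
  = 0 + 0 - 5
  = -5
Equation: z = -5

z = -5


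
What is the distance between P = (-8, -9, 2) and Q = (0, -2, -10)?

d = √[(x₂-x₁)² + (y₂-y₁)² + (z₂-z₁)²]
  = √[8² + 7² + (-12)²]
  = √[64 + 49 + 144]
  = √257
  ≈ 16.03

16.03


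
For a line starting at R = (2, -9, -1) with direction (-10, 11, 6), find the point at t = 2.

P(t) = R + t·d
  = (2 + (-10)·2, -9 + 11·2, -1 + 6·2)
  = (2 - 20, -9 + 22, -1 + 12)
  = (-18, 13, 11)

(-18, 13, 11)


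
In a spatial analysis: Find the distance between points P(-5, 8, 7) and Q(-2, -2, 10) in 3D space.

d = √[(x₂-x₁)² + (y₂-y₁)² + (z₂-z₁)²]
  = √[3² + (-10)² + 3²]
  = √[9 + 100 + 9]
  = √118
  ≈ 10.86

10.86


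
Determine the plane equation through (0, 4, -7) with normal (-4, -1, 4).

The plane through P with normal n = (a, b, c) satisfies n·(r - P) = 0,
i.e. ax + by + cz = a·x₀ + b·y₀ + c·z₀.
d = (-4)·0 + (-1)·4 + 4·(-7)
  = 0 - 4 - 28
  = -32
Equation: -4x - y + 4z = -32

-4x - y + 4z = -32


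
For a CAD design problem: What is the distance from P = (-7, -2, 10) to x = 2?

distance = |a·x₀ + b·y₀ + c·z₀ - d| / √(a² + b² + c²)
  = |1·(-7) + 0·(-2) + 0·10 - 2| / √(1² + 0² + 0²)
  = |-7 + 0 + 0 - 2| / √(1 + 0 + 0)
  = |-9| / √1
  = 9 / 1
  ≈ 9

9


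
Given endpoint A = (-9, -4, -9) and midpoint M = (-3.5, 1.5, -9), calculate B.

B = 2M - A
  = (2·(-3.5) - (-9), 2·1.5 - (-4), 2·(-9) - (-9))
  = (-7 + 9, 3 + 4, -18 + 9)
  = (2, 7, -9)

(2, 7, -9)


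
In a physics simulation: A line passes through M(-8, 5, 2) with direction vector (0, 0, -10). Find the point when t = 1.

P(t) = M + t·d
  = (-8 + 0·1, 5 + 0·1, 2 + (-10)·1)
  = (-8 + 0, 5 + 0, 2 - 10)
  = (-8, 5, -8)

(-8, 5, -8)


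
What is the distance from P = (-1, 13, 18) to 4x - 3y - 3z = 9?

distance = |a·x₀ + b·y₀ + c·z₀ - d| / √(a² + b² + c²)
  = |4·(-1) + (-3)·13 + (-3)·18 - 9| / √(4² + (-3)² + (-3)²)
  = |-4 - 39 - 54 - 9| / √(16 + 9 + 9)
  = |-106| / √34
  = 106 / 5.831
  ≈ 18.18

18.18


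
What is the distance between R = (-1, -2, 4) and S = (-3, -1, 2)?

d = √[(x₂-x₁)² + (y₂-y₁)² + (z₂-z₁)²]
  = √[(-2)² + 1² + (-2)²]
  = √[4 + 1 + 4]
  = √9
  ≈ 3

3


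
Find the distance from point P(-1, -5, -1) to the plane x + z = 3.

distance = |a·x₀ + b·y₀ + c·z₀ - d| / √(a² + b² + c²)
  = |1·(-1) + 0·(-5) + 1·(-1) - 3| / √(1² + 0² + 1²)
  = |-1 + 0 - 1 - 3| / √(1 + 0 + 1)
  = |-5| / √2
  = 5 / 1.414
  ≈ 3.536

3.536


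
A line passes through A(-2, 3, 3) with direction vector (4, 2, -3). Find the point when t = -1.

P(t) = A + t·d
  = (-2 + 4·(-1), 3 + 2·(-1), 3 + (-3)·(-1))
  = (-2 - 4, 3 - 2, 3 + 3)
  = (-6, 1, 6)

(-6, 1, 6)


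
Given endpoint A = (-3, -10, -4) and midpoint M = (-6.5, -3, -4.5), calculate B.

B = 2M - A
  = (2·(-6.5) - (-3), 2·(-3) - (-10), 2·(-4.5) - (-4))
  = (-13 + 3, -6 + 10, -9 + 4)
  = (-10, 4, -5)

(-10, 4, -5)


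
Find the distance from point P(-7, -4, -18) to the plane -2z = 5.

distance = |a·x₀ + b·y₀ + c·z₀ - d| / √(a² + b² + c²)
  = |0·(-7) + 0·(-4) + (-2)·(-18) - 5| / √(0² + 0² + (-2)²)
  = |0 + 0 + 36 - 5| / √(0 + 0 + 4)
  = |31| / √4
  = 31 / 2
  ≈ 15.5

15.5


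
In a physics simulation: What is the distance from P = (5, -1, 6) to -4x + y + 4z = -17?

distance = |a·x₀ + b·y₀ + c·z₀ - d| / √(a² + b² + c²)
  = |(-4)·5 + 1·(-1) + 4·6 - (-17)| / √((-4)² + 1² + 4²)
  = |-20 - 1 + 24 + 17| / √(16 + 1 + 16)
  = |20| / √33
  = 20 / 5.745
  ≈ 3.482

3.482


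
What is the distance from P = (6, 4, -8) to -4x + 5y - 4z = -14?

distance = |a·x₀ + b·y₀ + c·z₀ - d| / √(a² + b² + c²)
  = |(-4)·6 + 5·4 + (-4)·(-8) - (-14)| / √((-4)² + 5² + (-4)²)
  = |-24 + 20 + 32 + 14| / √(16 + 25 + 16)
  = |42| / √57
  = 42 / 7.55
  ≈ 5.563

5.563


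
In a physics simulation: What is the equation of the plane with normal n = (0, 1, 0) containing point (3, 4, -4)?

The plane through P with normal n = (a, b, c) satisfies n·(r - P) = 0,
i.e. ax + by + cz = a·x₀ + b·y₀ + c·z₀.
d = 0·3 + 1·4 + 0·(-4)
  = 0 + 4 + 0
  = 4
Equation: y = 4

y = 4


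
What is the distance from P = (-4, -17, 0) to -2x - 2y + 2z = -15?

distance = |a·x₀ + b·y₀ + c·z₀ - d| / √(a² + b² + c²)
  = |(-2)·(-4) + (-2)·(-17) + 2·0 - (-15)| / √((-2)² + (-2)² + 2²)
  = |8 + 34 + 0 + 15| / √(4 + 4 + 4)
  = |57| / √12
  = 57 / 3.464
  ≈ 16.45

16.45


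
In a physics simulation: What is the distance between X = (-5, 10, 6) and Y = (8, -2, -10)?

d = √[(x₂-x₁)² + (y₂-y₁)² + (z₂-z₁)²]
  = √[13² + (-12)² + (-16)²]
  = √[169 + 144 + 256]
  = √569
  ≈ 23.85

23.85


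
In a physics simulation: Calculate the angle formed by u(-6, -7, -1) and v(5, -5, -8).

u·v = (-6)·5 + (-7)·(-5) + (-1)·(-8) = -30 + 35 + 8 = 13
|u| = √((-6)² + (-7)² + (-1)²) = √86 ≈ 9.274
|v| = √(5² + (-5)² + (-8)²) = √114 ≈ 10.68
cos θ = (u·v)/(|u||v|) = 13/(9.274·10.68) ≈ 0.1313
θ = arccos(0.1313) ≈ 82.46°

82.46°


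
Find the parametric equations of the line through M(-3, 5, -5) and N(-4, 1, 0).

Direction vector d = N - M = (-4 + 3, 1 - 5, 0 + 5) = (-1, -4, 5)
Parametric form r = M + t·d:
x = -3 - t, y = 5 - 4t, z = -5 + 5t

x = -3 - t, y = 5 - 4t, z = -5 + 5t


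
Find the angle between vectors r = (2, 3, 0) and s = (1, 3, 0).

r·s = 2·1 + 3·3 + 0·0 = 2 + 9 + 0 = 11
|r| = √(2² + 3² + 0²) = √13 ≈ 3.606
|s| = √(1² + 3² + 0²) = √10 ≈ 3.162
cos θ = (r·s)/(|r||s|) = 11/(3.606·3.162) ≈ 0.9648
θ = arccos(0.9648) ≈ 15.26°

15.26°


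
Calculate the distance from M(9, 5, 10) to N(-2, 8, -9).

d = √[(x₂-x₁)² + (y₂-y₁)² + (z₂-z₁)²]
  = √[(-11)² + 3² + (-19)²]
  = √[121 + 9 + 361]
  = √491
  ≈ 22.16

22.16


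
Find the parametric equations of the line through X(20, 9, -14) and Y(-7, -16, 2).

Direction vector d = Y - X = (-7 - 20, -16 - 9, 2 + 14) = (-27, -25, 16)
Parametric form r = X + t·d:
x = 20 - 27t, y = 9 - 25t, z = -14 + 16t

x = 20 - 27t, y = 9 - 25t, z = -14 + 16t


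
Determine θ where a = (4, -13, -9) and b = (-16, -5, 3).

a·b = 4·(-16) + (-13)·(-5) + (-9)·3 = -64 + 65 - 27 = -26
|a| = √(4² + (-13)² + (-9)²) = √266 ≈ 16.31
|b| = √((-16)² + (-5)² + 3²) = √290 ≈ 17.03
cos θ = (a·b)/(|a||b|) = -26/(16.31·17.03) ≈ -0.09361
θ = arccos(-0.09361) ≈ 95.37°

95.37°


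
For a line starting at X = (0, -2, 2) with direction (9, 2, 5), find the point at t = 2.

P(t) = X + t·d
  = (0 + 9·2, -2 + 2·2, 2 + 5·2)
  = (0 + 18, -2 + 4, 2 + 10)
  = (18, 2, 12)

(18, 2, 12)


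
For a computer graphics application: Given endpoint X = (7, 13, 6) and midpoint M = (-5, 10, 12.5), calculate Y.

Y = 2M - X
  = (2·(-5) - 7, 2·10 - 13, 2·12.5 - 6)
  = (-10 - 7, 20 - 13, 25 - 6)
  = (-17, 7, 19)

(-17, 7, 19)


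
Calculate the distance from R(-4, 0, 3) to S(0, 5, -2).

d = √[(x₂-x₁)² + (y₂-y₁)² + (z₂-z₁)²]
  = √[4² + 5² + (-5)²]
  = √[16 + 25 + 25]
  = √66
  ≈ 8.124

8.124


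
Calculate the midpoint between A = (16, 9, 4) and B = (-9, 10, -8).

M = ((x₁+x₂)/2, (y₁+y₂)/2, (z₁+z₂)/2)
  = ((16 - 9)/2, (9 + 10)/2, (4 - 8)/2)
  = (7/2, 19/2, -4/2)
  = (3.5, 9.5, -2)

(3.5, 9.5, -2)


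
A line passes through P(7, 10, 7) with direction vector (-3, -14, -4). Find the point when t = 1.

P(t) = P + t·d
  = (7 + (-3)·1, 10 + (-14)·1, 7 + (-4)·1)
  = (7 - 3, 10 - 14, 7 - 4)
  = (4, -4, 3)

(4, -4, 3)


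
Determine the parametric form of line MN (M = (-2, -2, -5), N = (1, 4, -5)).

Direction vector d = N - M = (1 + 2, 4 + 2, -5 + 5) = (3, 6, 0)
Parametric form r = M + t·d:
x = -2 + 3t, y = -2 + 6t, z = -5

x = -2 + 3t, y = -2 + 6t, z = -5


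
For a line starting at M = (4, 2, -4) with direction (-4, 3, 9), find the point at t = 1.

P(t) = M + t·d
  = (4 + (-4)·1, 2 + 3·1, -4 + 9·1)
  = (4 - 4, 2 + 3, -4 + 9)
  = (0, 5, 5)

(0, 5, 5)


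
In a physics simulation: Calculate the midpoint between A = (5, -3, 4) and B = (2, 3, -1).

M = ((x₁+x₂)/2, (y₁+y₂)/2, (z₁+z₂)/2)
  = ((5 + 2)/2, (-3 + 3)/2, (4 - 1)/2)
  = (7/2, 0/2, 3/2)
  = (3.5, 0, 1.5)

(3.5, 0, 1.5)


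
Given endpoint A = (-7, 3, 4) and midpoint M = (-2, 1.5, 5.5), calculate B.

B = 2M - A
  = (2·(-2) - (-7), 2·1.5 - 3, 2·5.5 - 4)
  = (-4 + 7, 3 - 3, 11 - 4)
  = (3, 0, 7)

(3, 0, 7)


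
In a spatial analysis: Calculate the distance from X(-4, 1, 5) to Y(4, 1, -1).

d = √[(x₂-x₁)² + (y₂-y₁)² + (z₂-z₁)²]
  = √[8² + 0² + (-6)²]
  = √[64 + 0 + 36]
  = √100
  ≈ 10

10


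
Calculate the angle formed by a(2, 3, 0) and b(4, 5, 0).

a·b = 2·4 + 3·5 + 0·0 = 8 + 15 + 0 = 23
|a| = √(2² + 3² + 0²) = √13 ≈ 3.606
|b| = √(4² + 5² + 0²) = √41 ≈ 6.403
cos θ = (a·b)/(|a||b|) = 23/(3.606·6.403) ≈ 0.9962
θ = arccos(0.9962) ≈ 4.97°

4.97°


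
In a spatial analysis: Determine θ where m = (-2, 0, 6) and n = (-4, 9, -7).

m·n = (-2)·(-4) + 0·9 + 6·(-7) = 8 + 0 - 42 = -34
|m| = √((-2)² + 0² + 6²) = √40 ≈ 6.325
|n| = √((-4)² + 9² + (-7)²) = √146 ≈ 12.08
cos θ = (m·n)/(|m||n|) = -34/(6.325·12.08) ≈ -0.4449
θ = arccos(-0.4449) ≈ 116.4°

116.4°


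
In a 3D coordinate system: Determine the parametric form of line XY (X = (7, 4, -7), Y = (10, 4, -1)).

Direction vector d = Y - X = (10 - 7, 4 - 4, -1 + 7) = (3, 0, 6)
Parametric form r = X + t·d:
x = 7 + 3t, y = 4, z = -7 + 6t

x = 7 + 3t, y = 4, z = -7 + 6t


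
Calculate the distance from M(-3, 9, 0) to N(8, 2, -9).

d = √[(x₂-x₁)² + (y₂-y₁)² + (z₂-z₁)²]
  = √[11² + (-7)² + (-9)²]
  = √[121 + 49 + 81]
  = √251
  ≈ 15.84

15.84


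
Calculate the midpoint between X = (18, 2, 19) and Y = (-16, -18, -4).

M = ((x₁+x₂)/2, (y₁+y₂)/2, (z₁+z₂)/2)
  = ((18 - 16)/2, (2 - 18)/2, (19 - 4)/2)
  = (2/2, -16/2, 15/2)
  = (1, -8, 7.5)

(1, -8, 7.5)


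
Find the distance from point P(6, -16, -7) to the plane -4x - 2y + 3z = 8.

distance = |a·x₀ + b·y₀ + c·z₀ - d| / √(a² + b² + c²)
  = |(-4)·6 + (-2)·(-16) + 3·(-7) - 8| / √((-4)² + (-2)² + 3²)
  = |-24 + 32 - 21 - 8| / √(16 + 4 + 9)
  = |-21| / √29
  = 21 / 5.385
  ≈ 3.9

3.9


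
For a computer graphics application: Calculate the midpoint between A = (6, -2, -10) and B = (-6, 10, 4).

M = ((x₁+x₂)/2, (y₁+y₂)/2, (z₁+z₂)/2)
  = ((6 - 6)/2, (-2 + 10)/2, (-10 + 4)/2)
  = (0/2, 8/2, -6/2)
  = (0, 4, -3)

(0, 4, -3)


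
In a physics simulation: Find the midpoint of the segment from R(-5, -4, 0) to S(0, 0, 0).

M = ((x₁+x₂)/2, (y₁+y₂)/2, (z₁+z₂)/2)
  = ((-5 + 0)/2, (-4 + 0)/2, (0 + 0)/2)
  = (-5/2, -4/2, 0/2)
  = (-2.5, -2, 0)

(-2.5, -2, 0)


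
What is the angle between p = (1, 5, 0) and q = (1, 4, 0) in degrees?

p·q = 1·1 + 5·4 + 0·0 = 1 + 20 + 0 = 21
|p| = √(1² + 5² + 0²) = √26 ≈ 5.099
|q| = √(1² + 4² + 0²) = √17 ≈ 4.123
cos θ = (p·q)/(|p||q|) = 21/(5.099·4.123) ≈ 0.9989
θ = arccos(0.9989) ≈ 2.726°

2.726°


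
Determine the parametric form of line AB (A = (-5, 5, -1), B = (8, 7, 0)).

Direction vector d = B - A = (8 + 5, 7 - 5, 0 + 1) = (13, 2, 1)
Parametric form r = A + t·d:
x = -5 + 13t, y = 5 + 2t, z = -1 + t

x = -5 + 13t, y = 5 + 2t, z = -1 + t


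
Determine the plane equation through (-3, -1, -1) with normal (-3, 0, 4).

The plane through P with normal n = (a, b, c) satisfies n·(r - P) = 0,
i.e. ax + by + cz = a·x₀ + b·y₀ + c·z₀.
d = (-3)·(-3) + 0·(-1) + 4·(-1)
  = 9 + 0 - 4
  = 5
Equation: -3x + 4z = 5

-3x + 4z = 5


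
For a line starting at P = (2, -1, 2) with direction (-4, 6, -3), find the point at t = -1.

P(t) = P + t·d
  = (2 + (-4)·(-1), -1 + 6·(-1), 2 + (-3)·(-1))
  = (2 + 4, -1 - 6, 2 + 3)
  = (6, -7, 5)

(6, -7, 5)


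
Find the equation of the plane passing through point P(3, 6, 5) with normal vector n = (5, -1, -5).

The plane through P with normal n = (a, b, c) satisfies n·(r - P) = 0,
i.e. ax + by + cz = a·x₀ + b·y₀ + c·z₀.
d = 5·3 + (-1)·6 + (-5)·5
  = 15 - 6 - 25
  = -16
Equation: 5x - y - 5z = -16

5x - y - 5z = -16


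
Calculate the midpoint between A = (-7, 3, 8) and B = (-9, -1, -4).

M = ((x₁+x₂)/2, (y₁+y₂)/2, (z₁+z₂)/2)
  = ((-7 - 9)/2, (3 - 1)/2, (8 - 4)/2)
  = (-16/2, 2/2, 4/2)
  = (-8, 1, 2)

(-8, 1, 2)


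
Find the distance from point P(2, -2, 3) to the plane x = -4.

distance = |a·x₀ + b·y₀ + c·z₀ - d| / √(a² + b² + c²)
  = |1·2 + 0·(-2) + 0·3 - (-4)| / √(1² + 0² + 0²)
  = |2 + 0 + 0 + 4| / √(1 + 0 + 0)
  = |6| / √1
  = 6 / 1
  ≈ 6

6


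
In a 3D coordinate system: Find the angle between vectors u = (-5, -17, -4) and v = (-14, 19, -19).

u·v = (-5)·(-14) + (-17)·19 + (-4)·(-19) = 70 - 323 + 76 = -177
|u| = √((-5)² + (-17)² + (-4)²) = √330 ≈ 18.17
|v| = √((-14)² + 19² + (-19)²) = √918 ≈ 30.3
cos θ = (u·v)/(|u||v|) = -177/(18.17·30.3) ≈ -0.3216
θ = arccos(-0.3216) ≈ 108.8°

108.8°


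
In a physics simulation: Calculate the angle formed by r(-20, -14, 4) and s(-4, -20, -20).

r·s = (-20)·(-4) + (-14)·(-20) + 4·(-20) = 80 + 280 - 80 = 280
|r| = √((-20)² + (-14)² + 4²) = √612 ≈ 24.74
|s| = √((-4)² + (-20)² + (-20)²) = √816 ≈ 28.57
cos θ = (r·s)/(|r||s|) = 280/(24.74·28.57) ≈ 0.3962
θ = arccos(0.3962) ≈ 66.66°

66.66°


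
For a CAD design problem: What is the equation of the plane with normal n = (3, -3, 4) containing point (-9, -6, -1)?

The plane through P with normal n = (a, b, c) satisfies n·(r - P) = 0,
i.e. ax + by + cz = a·x₀ + b·y₀ + c·z₀.
d = 3·(-9) + (-3)·(-6) + 4·(-1)
  = -27 + 18 - 4
  = -13
Equation: 3x - 3y + 4z = -13

3x - 3y + 4z = -13


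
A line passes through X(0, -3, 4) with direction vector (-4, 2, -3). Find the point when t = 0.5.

P(t) = X + t·d
  = (0 + (-4)·0.5, -3 + 2·0.5, 4 + (-3)·0.5)
  = (0 - 2, -3 + 1, 4 - 1.5)
  = (-2, -2, 2.5)

(-2, -2, 2.5)


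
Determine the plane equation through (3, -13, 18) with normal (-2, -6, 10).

The plane through P with normal n = (a, b, c) satisfies n·(r - P) = 0,
i.e. ax + by + cz = a·x₀ + b·y₀ + c·z₀.
d = (-2)·3 + (-6)·(-13) + 10·18
  = -6 + 78 + 180
  = 252
Equation: -2x - 6y + 10z = 252

-2x - 6y + 10z = 252


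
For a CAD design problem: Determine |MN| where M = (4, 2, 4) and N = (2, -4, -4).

d = √[(x₂-x₁)² + (y₂-y₁)² + (z₂-z₁)²]
  = √[(-2)² + (-6)² + (-8)²]
  = √[4 + 36 + 64]
  = √104
  ≈ 10.2

10.2


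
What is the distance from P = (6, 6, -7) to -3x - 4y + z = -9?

distance = |a·x₀ + b·y₀ + c·z₀ - d| / √(a² + b² + c²)
  = |(-3)·6 + (-4)·6 + 1·(-7) - (-9)| / √((-3)² + (-4)² + 1²)
  = |-18 - 24 - 7 + 9| / √(9 + 16 + 1)
  = |-40| / √26
  = 40 / 5.099
  ≈ 7.845

7.845


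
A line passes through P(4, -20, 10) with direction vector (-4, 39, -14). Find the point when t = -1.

P(t) = P + t·d
  = (4 + (-4)·(-1), -20 + 39·(-1), 10 + (-14)·(-1))
  = (4 + 4, -20 - 39, 10 + 14)
  = (8, -59, 24)

(8, -59, 24)


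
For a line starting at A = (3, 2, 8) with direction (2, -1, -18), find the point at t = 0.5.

P(t) = A + t·d
  = (3 + 2·0.5, 2 + (-1)·0.5, 8 + (-18)·0.5)
  = (3 + 1, 2 - 0.5, 8 - 9)
  = (4, 1.5, -1)

(4, 1.5, -1)


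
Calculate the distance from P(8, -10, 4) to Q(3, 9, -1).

d = √[(x₂-x₁)² + (y₂-y₁)² + (z₂-z₁)²]
  = √[(-5)² + 19² + (-5)²]
  = √[25 + 361 + 25]
  = √411
  ≈ 20.27

20.27


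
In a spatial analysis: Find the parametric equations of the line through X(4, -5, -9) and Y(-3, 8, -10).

Direction vector d = Y - X = (-3 - 4, 8 + 5, -10 + 9) = (-7, 13, -1)
Parametric form r = X + t·d:
x = 4 - 7t, y = -5 + 13t, z = -9 - t

x = 4 - 7t, y = -5 + 13t, z = -9 - t


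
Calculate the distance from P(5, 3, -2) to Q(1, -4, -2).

d = √[(x₂-x₁)² + (y₂-y₁)² + (z₂-z₁)²]
  = √[(-4)² + (-7)² + 0²]
  = √[16 + 49 + 0]
  = √65
  ≈ 8.062

8.062
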